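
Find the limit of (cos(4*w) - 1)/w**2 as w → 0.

-8

Direct substitution gives 0/0.
Apply L'Hôpital: lim (-4*sin(4*w))/(2*w), still 0/0.
After 2 applications of L'Hôpital's rule the quotient is (-16*cos(4*w))/(2); substituting w = 0 gives -8.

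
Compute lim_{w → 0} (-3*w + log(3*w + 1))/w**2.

Direct substitution gives 0/0.
Apply L'Hôpital: lim (-3 + 3/(3*w + 1))/(2*w), still 0/0.
After 2 applications of L'Hôpital's rule the quotient is (-9/(3*w + 1)^2)/(2); substituting w = 0 gives -9/2.

-9/2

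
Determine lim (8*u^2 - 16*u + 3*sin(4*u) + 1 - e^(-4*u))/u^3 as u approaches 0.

Substitution gives 0/0; apply L'Hôpital's rule 3 times.
After differentiating numerator and denominator 3 times the quotient is (-192*cos(4*u) + 64*e^(-4*u))/(6); at u = 0 this is -64/3.

-64/3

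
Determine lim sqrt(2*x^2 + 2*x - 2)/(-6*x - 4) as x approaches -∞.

√(2)/6

For large |x|, √(2*x^2 + 2*x - 2) ≈ √2·|x| and the denominator ≈ -6x.
Since x → −∞, |x| = −x, giving −√2/(-6) = √(2)/6.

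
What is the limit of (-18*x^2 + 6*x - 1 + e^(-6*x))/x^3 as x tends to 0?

Direct substitution gives 0/0.
Apply L'Hôpital: lim (-36*x + 6 - 6*e^(-6*x))/(3*x^2), still 0/0.
Apply L'Hôpital: lim (-36 + 36*e^(-6*x))/(6*x), still 0/0.
After 3 applications of L'Hôpital's rule the quotient is (-216*e^(-6*x))/(6); substituting x = 0 gives -36.

-36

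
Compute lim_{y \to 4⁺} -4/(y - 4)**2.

-∞

As y → 4⁺, (y - 4) → 0⁺, so (y - 4)^2 → 0⁺ and -4/(y - 4)^2 → -∞.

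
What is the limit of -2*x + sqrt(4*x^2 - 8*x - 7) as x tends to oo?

-2

This has the form ∞ − ∞. Multiply and divide by the conjugate √(4*x^2 - 8*x - 7) + 2x.
That gives (-8x - 7) / (√(4*x^2 - 8*x - 7) + 2x).
Divide numerator and denominator by x: the limit is -8/(2·2) = -2.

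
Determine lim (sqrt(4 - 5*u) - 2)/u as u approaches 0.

Substitution gives 0/0. Multiply numerator and denominator by the conjugate √(4 - 5u) + √4.
The numerator becomes (4 - 5u) − 4 = -5u, so the expression simplifies to -5/(√(4 - 5u) + √4).
Letting u → 0 gives -5/(2√4) = -5/4.

-5/4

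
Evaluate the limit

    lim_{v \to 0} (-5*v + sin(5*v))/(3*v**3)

Direct substitution gives 0/0.
Apply L'Hôpital: lim (5*cos(5*v) - 5)/(9*v^2), still 0/0.
Apply L'Hôpital: lim (-25*sin(5*v))/(18*v), still 0/0.
After 3 applications of L'Hôpital's rule the quotient is (-125*cos(5*v))/(18); substituting v = 0 gives -125/18.

-125/18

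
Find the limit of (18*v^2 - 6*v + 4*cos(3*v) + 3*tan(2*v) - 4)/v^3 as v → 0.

8

Substitution gives 0/0 (the numerator vanishes to order 3).
Expand each term to order v^3: the coefficient of v^3 in 4·cos(3v) is 0 and in 3·tan(2v) is 8.
Lower-order terms cancel with the polynomial part, so the numerator is (8)·v^3 + o(v^3), and the limit is (8)/(1) = 8.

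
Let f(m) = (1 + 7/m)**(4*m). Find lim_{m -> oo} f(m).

Let L be the limit and take ln: ln L = lim (4m)·ln(1 + 7/m) = lim (4m)·(7/m + O(1/m²)) = 28.
Hence L = e^(28).

e^(28)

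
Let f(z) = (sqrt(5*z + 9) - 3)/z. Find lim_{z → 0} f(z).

5/6

Substitution gives 0/0. Multiply numerator and denominator by the conjugate √(9 + 5z) + √9.
The numerator becomes (9 + 5z) − 9 = 5z, so the expression simplifies to 5/(√(9 + 5z) + √9).
Letting z → 0 gives 5/(2√9) = 5/6.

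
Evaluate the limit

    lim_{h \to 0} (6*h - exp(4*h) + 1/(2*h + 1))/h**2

Substitution gives 0/0; apply L'Hôpital's rule 2 times.
After differentiating numerator and denominator 2 times the quotient is (-16*e^(4*h) + 8/(2*h + 1)^3)/(2); at h = 0 this is -4.

-4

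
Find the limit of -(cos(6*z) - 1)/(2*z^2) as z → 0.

9

Direct substitution gives 0/0.
Apply L'Hôpital: lim (-6*sin(6*z))/(-4*z), still 0/0.
After 2 applications of L'Hôpital's rule the quotient is (-36*cos(6*z))/(-4); substituting z = 0 gives 9.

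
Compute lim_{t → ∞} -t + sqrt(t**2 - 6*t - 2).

This has the form ∞ − ∞. Multiply and divide by the conjugate √(t^2 - 6*t - 2) + t.
That gives (-6t - 2) / (√(t^2 - 6*t - 2) + t).
Divide numerator and denominator by t: the limit is -6/(2·1) = -3.

-3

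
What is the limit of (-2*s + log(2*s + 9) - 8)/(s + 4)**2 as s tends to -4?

-2

Direct substitution gives 0/0.
Apply L'Hôpital: lim (-2 + 2/(2*s + 9))/(2*s + 8), still 0/0.
After 2 applications of L'Hôpital's rule the quotient is (-4/(2*s + 9)^2)/(2); substituting s = -4 gives -2.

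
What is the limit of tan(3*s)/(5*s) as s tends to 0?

Substitution gives 0/0.
Since tan(u)/u → 1 as u → 0, tan(3s)/(3s) → 1 and the limit is 3/5.

3/5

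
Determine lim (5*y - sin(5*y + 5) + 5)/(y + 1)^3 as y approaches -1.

Direct substitution gives 0/0.
Apply L'Hôpital: lim (5 - 5*cos(5*y + 5))/(3*(y + 1)^2), still 0/0.
Apply L'Hôpital: lim (25*sin(5*y + 5))/(6*y + 6), still 0/0.
After 3 applications of L'Hôpital's rule the quotient is (125*cos(5*y + 5))/(6); substituting y = -1 gives 125/6.

125/6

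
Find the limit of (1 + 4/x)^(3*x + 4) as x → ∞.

The base → 1 and the exponent → ∞: a 1^∞ form.
Take logarithms: (3x + 4)·ln(1 + 4/x). Since ln(1+u) ~ u for small u, this behaves like (3x)·(4/x) → 12.
So the limit is e^(12).

e^(12)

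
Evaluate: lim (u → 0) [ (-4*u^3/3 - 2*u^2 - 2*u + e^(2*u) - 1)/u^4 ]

2/3

Direct substitution gives 0/0.
Apply L'Hôpital: lim (-4*u^2 - 4*u + 2*e^(2*u) - 2)/(4*u^3), still 0/0.
Apply L'Hôpital: lim (-8*u + 4*e^(2*u) - 4)/(12*u^2), still 0/0.
Apply L'Hôpital: lim (8*e^(2*u) - 8)/(24*u), still 0/0.
After 4 applications of L'Hôpital's rule the quotient is (16*e^(2*u))/(24); substituting u = 0 gives 2/3.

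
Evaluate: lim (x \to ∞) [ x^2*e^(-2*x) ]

0

Write as x^2/e^{2x}, an ∞/∞ form.
Exponential growth dominates any polynomial, so repeated L'Hôpital (or the standard result) gives 0.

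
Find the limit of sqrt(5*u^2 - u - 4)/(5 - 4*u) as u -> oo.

For large |u|, √(5*u^2 - u - 4) ≈ √5·|u| and the denominator ≈ -4u.
Since u → +∞, |u| = u, giving √5/(-4) = -√(5)/4.

-√(5)/4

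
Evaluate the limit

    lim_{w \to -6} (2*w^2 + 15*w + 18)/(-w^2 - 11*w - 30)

Direct substitution gives 0/0, so factor. Both numerator and denominator have (w + 6) as a factor.
After cancelling, the expression reduces to (2*w + 3)/(-w - 5).
Substituting w = -6 gives -9.

-9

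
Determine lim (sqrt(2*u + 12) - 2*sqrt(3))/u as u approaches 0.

√(3)/6

Substitution gives 0/0. Multiply numerator and denominator by the conjugate √(12 + 2u) + √12.
The numerator becomes (12 + 2u) − 12 = 2u, so the expression simplifies to 2/(√(12 + 2u) + √12).
Letting u → 0 gives 2/(2√12) = √(3)/6.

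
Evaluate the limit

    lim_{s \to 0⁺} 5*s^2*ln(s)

This is a 0·(−∞) form. Rewrite as 5·ln(s) / s^(−2) and apply L'Hôpital:
the derivative quotient is 5·(1/s) / (−2·s^(−3)) = (-5/2)·s^2 → 0.

0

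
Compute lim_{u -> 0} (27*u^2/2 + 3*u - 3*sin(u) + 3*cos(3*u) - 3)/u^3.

1/2

Substitution gives 0/0 (the numerator vanishes to order 3).
Expand each term to order u^3: the coefficient of u^3 in 3·cos(3u) is 0 and in -3·sin(u) is 1/2.
Lower-order terms cancel with the polynomial part, so the numerator is (1/2)·u^3 + o(u^3), and the limit is (1/2)/(1) = 1/2.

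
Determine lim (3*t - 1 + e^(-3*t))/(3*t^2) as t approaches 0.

3/2

Direct substitution gives 0/0.
Apply L'Hôpital: lim (3 - 3*e^(-3*t))/(6*t), still 0/0.
After 2 applications of L'Hôpital's rule the quotient is (9*e^(-3*t))/(6); substituting t = 0 gives 3/2.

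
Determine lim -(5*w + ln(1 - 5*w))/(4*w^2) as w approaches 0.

25/8

Direct substitution gives 0/0.
Apply L'Hôpital: lim (5 - 5/(1 - 5*w))/(-8*w), still 0/0.
After 2 applications of L'Hôpital's rule the quotient is (-25/(1 - 5*w)^2)/(-8); substituting w = 0 gives 25/8.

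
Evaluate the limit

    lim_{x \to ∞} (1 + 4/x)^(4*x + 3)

Let L be the limit and take ln: ln L = lim (4x + 3)·ln(1 + 4/x) = lim (4x + 3)·(4/x + O(1/x²)) = 16.
Hence L = e^(16).

e^(16)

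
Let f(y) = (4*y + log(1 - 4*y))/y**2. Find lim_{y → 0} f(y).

Direct substitution gives 0/0.
Apply L'Hôpital: lim (4 - 4/(1 - 4*y))/(2*y), still 0/0.
After 2 applications of L'Hôpital's rule the quotient is (-16/(1 - 4*y)^2)/(2); substituting y = 0 gives -8.

-8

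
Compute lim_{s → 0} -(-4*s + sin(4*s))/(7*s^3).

Direct substitution gives 0/0.
Apply L'Hôpital: lim (4*cos(4*s) - 4)/(-21*s^2), still 0/0.
Apply L'Hôpital: lim (-16*sin(4*s))/(-42*s), still 0/0.
After 3 applications of L'Hôpital's rule the quotient is (-64*cos(4*s))/(-42); substituting s = 0 gives 32/21.

32/21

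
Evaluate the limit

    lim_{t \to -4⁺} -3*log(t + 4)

As t → -4⁺, t + 4 → 0⁺ and ln(t + 4) → −∞.
Multiplying by -3 gives ∞.

∞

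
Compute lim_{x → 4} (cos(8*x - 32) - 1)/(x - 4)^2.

Direct substitution gives 0/0.
Apply L'Hôpital: lim (-8*sin(8*x - 32))/(2*x - 8), still 0/0.
After 2 applications of L'Hôpital's rule the quotient is (-64*cos(8*x - 32))/(2); substituting x = 4 gives -32.

-32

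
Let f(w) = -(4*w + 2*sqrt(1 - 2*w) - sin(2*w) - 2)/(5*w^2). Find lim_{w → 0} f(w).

Substitution gives 0/0; apply L'Hôpital's rule 2 times.
After differentiating numerator and denominator 2 times the quotient is (4*sin(2*w) - 2/(1 - 2*w)^(3/2))/(-10); at w = 0 this is 1/5.

1/5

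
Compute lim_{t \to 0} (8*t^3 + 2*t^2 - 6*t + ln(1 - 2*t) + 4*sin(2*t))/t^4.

Substitution gives 0/0 (the numerator vanishes to order 4).
Expand each term to order t^4: the coefficient of t^4 in ln(1 - 2t) is -4 and in 4·sin(2t) is 0.
Lower-order terms cancel with the polynomial part, so the numerator is (-4)·t^4 + o(t^4), and the limit is (-4)/(1) = -4.

-4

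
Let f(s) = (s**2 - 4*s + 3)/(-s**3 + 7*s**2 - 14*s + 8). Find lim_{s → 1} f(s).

2/3

Since s = 1 makes numerator and denominator zero, (s - 1) divides both.
Cancelling it gives (s - 3)/(-s^2 + 6*s - 8); now plug in s = 1 to get 2/3.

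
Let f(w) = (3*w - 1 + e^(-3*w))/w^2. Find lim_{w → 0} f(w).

Direct substitution gives 0/0.
Apply L'Hôpital: lim (3 - 3*e^(-3*w))/(2*w), still 0/0.
After 2 applications of L'Hôpital's rule the quotient is (9*e^(-3*w))/(2); substituting w = 0 gives 9/2.

9/2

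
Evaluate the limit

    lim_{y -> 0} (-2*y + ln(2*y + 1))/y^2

-2

Direct substitution gives 0/0.
Apply L'Hôpital: lim (-2 + 2/(2*y + 1))/(2*y), still 0/0.
After 2 applications of L'Hôpital's rule the quotient is (-4/(2*y + 1)^2)/(2); substituting y = 0 gives -2.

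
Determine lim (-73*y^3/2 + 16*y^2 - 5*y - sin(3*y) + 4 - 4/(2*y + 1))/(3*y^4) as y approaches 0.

Substitution gives 0/0; apply L'Hôpital's rule 4 times.
After differentiating numerator and denominator 4 times the quotient is (-81*sin(3*y) - 1536/(2*y + 1)^5)/(72); at y = 0 this is -64/3.

-64/3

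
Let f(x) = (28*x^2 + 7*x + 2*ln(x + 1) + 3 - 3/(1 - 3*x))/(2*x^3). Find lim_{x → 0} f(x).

-241/6

Substitution gives 0/0 (the numerator vanishes to order 3).
Expand each term to order x^3: the coefficient of x^3 in 2·ln(1 + x) is 2/3 and in -3·1/(1 - 3x) is -81.
Lower-order terms cancel with the polynomial part, so the numerator is (-241/3)·x^3 + o(x^3), and the limit is (-241/3)/(2) = -241/6.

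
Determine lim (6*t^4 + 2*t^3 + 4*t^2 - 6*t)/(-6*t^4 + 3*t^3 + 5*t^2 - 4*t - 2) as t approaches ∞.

-1

Numerator and denominator both have degree 4.
Dividing every term by t^4, all lower-order terms vanish and the limit is the ratio of leading coefficients, 6/(-6) = -1.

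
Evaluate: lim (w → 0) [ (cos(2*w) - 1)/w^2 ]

Direct substitution gives 0/0.
Apply L'Hôpital: lim (-2*sin(2*w))/(2*w), still 0/0.
After 2 applications of L'Hôpital's rule the quotient is (-4*cos(2*w))/(2); substituting w = 0 gives -2.

-2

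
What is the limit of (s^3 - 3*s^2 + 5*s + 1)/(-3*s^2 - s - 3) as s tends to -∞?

∞

The numerator has higher degree (3 > 2); the quotient behaves like (1/(-3))·s^1 for large |s|.
As s → −∞ this diverges to ∞.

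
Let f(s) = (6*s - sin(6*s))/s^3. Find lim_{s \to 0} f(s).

36

Direct substitution gives 0/0.
Apply L'Hôpital: lim (6 - 6*cos(6*s))/(3*s^2), still 0/0.
Apply L'Hôpital: lim (36*sin(6*s))/(6*s), still 0/0.
After 3 applications of L'Hôpital's rule the quotient is (216*cos(6*s))/(6); substituting s = 0 gives 36.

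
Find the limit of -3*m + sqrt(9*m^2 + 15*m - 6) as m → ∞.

This has the form ∞ − ∞. Multiply and divide by the conjugate √(9*m^2 + 15*m - 6) + 3m.
That gives (15m - 6) / (√(9*m^2 + 15*m - 6) + 3m).
Divide numerator and denominator by m: the limit is 15/(2·3) = 5/2.

5/2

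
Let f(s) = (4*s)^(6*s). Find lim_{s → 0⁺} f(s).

1

Base → 0⁺ and exponent → 0⁺: a 0^0 form.
Take logs: 6s·ln(4s). This is 0·(−∞); rewriting as ln(4s)/(1/(6s)) and applying L'Hôpital gives 0.
Hence the limit is e^0 = 1.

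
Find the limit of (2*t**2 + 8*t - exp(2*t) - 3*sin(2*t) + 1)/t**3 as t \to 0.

8/3

Substitution gives 0/0; apply L'Hôpital's rule 3 times.
After differentiating numerator and denominator 3 times the quotient is (-8*e^(2*t) + 24*cos(2*t))/(6); at t = 0 this is 8/3.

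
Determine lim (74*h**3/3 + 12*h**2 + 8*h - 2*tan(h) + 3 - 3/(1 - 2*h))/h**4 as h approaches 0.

-48

Substitution gives 0/0; apply L'Hôpital's rule 4 times.
After differentiating numerator and denominator 4 times the quotient is (16*tan(h)/cos(h)^2 - 48*tan(h)/cos(h)^4 + 1152/(2*h - 1)^5)/(24); at h = 0 this is -48.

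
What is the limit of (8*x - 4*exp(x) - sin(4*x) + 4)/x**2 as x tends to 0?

-2

Substitution gives 0/0 (the numerator vanishes to order 2).
Expand each term to order x^2: the coefficient of x^2 in −sin(4x) is 0 and in -4·e^(x) is -2.
Lower-order terms cancel with the polynomial part, so the numerator is (-2)·x^2 + o(x^2), and the limit is (-2)/(1) = -2.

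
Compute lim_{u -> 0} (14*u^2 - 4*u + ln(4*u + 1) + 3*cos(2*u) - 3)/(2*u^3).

32/3

Substitution gives 0/0; apply L'Hôpital's rule 3 times.
After differentiating numerator and denominator 3 times the quotient is (24*sin(2*u) + 128/(4*u + 1)^3)/(12); at u = 0 this is 32/3.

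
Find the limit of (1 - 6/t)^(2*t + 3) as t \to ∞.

Write it as [(1 - 6/t)^t]^(2) · (1 - 6/t)^(3). The bracketed term tends to e^(-6) and the second factor to 1, so the limit is e^(-12).

e^(-12)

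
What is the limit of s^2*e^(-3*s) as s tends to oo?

0

Write as s^2/e^{3s}, an ∞/∞ form.
Exponential growth dominates any polynomial, so repeated L'Hôpital (or the standard result) gives 0.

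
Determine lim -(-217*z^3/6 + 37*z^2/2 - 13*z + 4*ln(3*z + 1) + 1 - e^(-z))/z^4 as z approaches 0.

Substitution gives 0/0; apply L'Hôpital's rule 4 times.
After differentiating numerator and denominator 4 times the quotient is (-e^(-z) - 1944/(3*z + 1)^4)/(-24); at z = 0 this is 1945/24.

1945/24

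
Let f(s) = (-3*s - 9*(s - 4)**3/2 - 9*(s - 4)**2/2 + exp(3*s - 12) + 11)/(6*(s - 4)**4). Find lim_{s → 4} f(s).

9/16

Direct substitution gives 0/0.
Apply L'Hôpital: lim (-9*s - 27*(s - 4)^2/2 + 3*e^(3*s - 12) + 33)/(24*(s - 4)^3), still 0/0.
Apply L'Hôpital: lim (-27*s + 9*e^(3*s - 12) + 99)/(72*(s - 4)^2), still 0/0.
Apply L'Hôpital: lim (27*e^(3*s - 12) - 27)/(144*s - 576), still 0/0.
After 4 applications of L'Hôpital's rule the quotient is (81*e^(3*s - 12))/(144); substituting s = 4 gives 9/16.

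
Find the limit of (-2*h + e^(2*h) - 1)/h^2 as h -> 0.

2

Direct substitution gives 0/0.
Apply L'Hôpital: lim (2*e^(2*h) - 2)/(2*h), still 0/0.
After 2 applications of L'Hôpital's rule the quotient is (4*e^(2*h))/(2); substituting h = 0 gives 2.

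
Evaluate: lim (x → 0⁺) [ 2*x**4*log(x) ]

This is a 0·(−∞) form. Rewrite as 2·ln(x) / x^(−4) and apply L'Hôpital:
the derivative quotient is 2·(1/x) / (−4·x^(−5)) = (-2/4)·x^4 → 0.

0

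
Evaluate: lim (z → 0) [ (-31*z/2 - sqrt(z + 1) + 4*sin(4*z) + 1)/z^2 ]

Substitution gives 0/0 (the numerator vanishes to order 2).
Expand each term to order z^2: the coefficient of z^2 in −√(1 + z) is 1/8 and in 4·sin(4z) is 0.
Lower-order terms cancel with the polynomial part, so the numerator is (1/8)·z^2 + o(z^2), and the limit is (1/8)/(1) = 1/8.

1/8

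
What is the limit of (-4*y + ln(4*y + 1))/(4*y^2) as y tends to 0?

-2

Direct substitution gives 0/0.
Apply L'Hôpital: lim (-4 + 4/(4*y + 1))/(8*y), still 0/0.
After 2 applications of L'Hôpital's rule the quotient is (-16/(4*y + 1)^2)/(8); substituting y = 0 gives -2.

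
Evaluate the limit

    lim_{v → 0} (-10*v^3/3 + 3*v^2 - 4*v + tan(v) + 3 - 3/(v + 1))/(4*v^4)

Substitution gives 0/0; apply L'Hôpital's rule 4 times.
After differentiating numerator and denominator 4 times the quotient is (24*tan(v)^3/cos(v)^2 + 16*tan(v)/cos(v)^2 - 72/(v + 1)^5)/(96); at v = 0 this is -3/4.

-3/4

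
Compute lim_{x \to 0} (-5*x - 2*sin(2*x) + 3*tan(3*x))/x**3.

Substitution gives 0/0; apply L'Hôpital's rule 3 times.
After differentiating numerator and denominator 3 times the quotient is (16*cos(2*x) + 486*tan(3*x)^4 + 648*tan(3*x)^2 + 162)/(6); at x = 0 this is 89/3.

89/3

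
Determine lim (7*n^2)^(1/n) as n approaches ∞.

Base → ∞ and exponent → 0: an ∞^0 form.
Take logs: (1/n)·ln(7·n^2) = (ln 7 + 2·ln n)/n → 0.
So the limit is e^0 = 1.

1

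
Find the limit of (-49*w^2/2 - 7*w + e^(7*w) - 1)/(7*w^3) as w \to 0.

49/6

Direct substitution gives 0/0.
Apply L'Hôpital: lim (-49*w + 7*e^(7*w) - 7)/(21*w^2), still 0/0.
Apply L'Hôpital: lim (49*e^(7*w) - 49)/(42*w), still 0/0.
After 3 applications of L'Hôpital's rule the quotient is (343*e^(7*w))/(42); substituting w = 0 gives 49/6.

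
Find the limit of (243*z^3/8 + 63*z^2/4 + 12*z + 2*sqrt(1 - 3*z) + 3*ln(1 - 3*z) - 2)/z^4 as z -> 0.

Substitution gives 0/0 (the numerator vanishes to order 4).
Expand each term to order z^4: the coefficient of z^4 in 2·√(1 - 3z) is -405/64 and in 3·ln(1 - 3z) is -243/4.
Lower-order terms cancel with the polynomial part, so the numerator is (-4293/64)·z^4 + o(z^4), and the limit is (-4293/64)/(1) = -4293/64.

-4293/64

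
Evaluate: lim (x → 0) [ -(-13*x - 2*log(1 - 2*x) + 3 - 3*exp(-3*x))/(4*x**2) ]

19/8

Substitution gives 0/0; apply L'Hôpital's rule 2 times.
After differentiating numerator and denominator 2 times the quotient is (-27*e^(-3*x) + 8/(2*x - 1)^2)/(-8); at x = 0 this is 19/8.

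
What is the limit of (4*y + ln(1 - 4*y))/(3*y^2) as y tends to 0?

-8/3

Direct substitution gives 0/0.
Apply L'Hôpital: lim (4 - 4/(1 - 4*y))/(6*y), still 0/0.
After 2 applications of L'Hôpital's rule the quotient is (-16/(1 - 4*y)^2)/(6); substituting y = 0 gives -8/3.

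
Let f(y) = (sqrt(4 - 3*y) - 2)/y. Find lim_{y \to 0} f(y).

-3/4

Substitution gives 0/0. Multiply numerator and denominator by the conjugate √(4 - 3y) + √4.
The numerator becomes (4 - 3y) − 4 = -3y, so the expression simplifies to -3/(√(4 - 3y) + √4).
Letting y → 0 gives -3/(2√4) = -3/4.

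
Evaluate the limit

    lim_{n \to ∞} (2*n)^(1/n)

Base → ∞ and exponent → 0: an ∞^0 form.
Take logs: (1/n)·ln(2·n^1) = (ln 2 + 1·ln n)/n → 0.
So the limit is e^0 = 1.

1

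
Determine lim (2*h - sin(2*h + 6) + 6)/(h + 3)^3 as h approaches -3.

Direct substitution gives 0/0.
Apply L'Hôpital: lim (2 - 2*cos(2*h + 6))/(3*(h + 3)^2), still 0/0.
Apply L'Hôpital: lim (4*sin(2*h + 6))/(6*h + 18), still 0/0.
After 3 applications of L'Hôpital's rule the quotient is (8*cos(2*h + 6))/(6); substituting h = -3 gives 4/3.

4/3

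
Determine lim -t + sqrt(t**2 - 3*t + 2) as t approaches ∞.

This has the form ∞ − ∞. Multiply and divide by the conjugate √(t^2 - 3*t + 2) + t.
That gives (-3t + 2) / (√(t^2 - 3*t + 2) + t).
Divide numerator and denominator by t: the limit is -3/(2·1) = -3/2.

-3/2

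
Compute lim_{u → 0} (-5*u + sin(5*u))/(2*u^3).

Direct substitution gives 0/0.
Apply L'Hôpital: lim (5*cos(5*u) - 5)/(6*u^2), still 0/0.
Apply L'Hôpital: lim (-25*sin(5*u))/(12*u), still 0/0.
After 3 applications of L'Hôpital's rule the quotient is (-125*cos(5*u))/(12); substituting u = 0 gives -125/12.

-125/12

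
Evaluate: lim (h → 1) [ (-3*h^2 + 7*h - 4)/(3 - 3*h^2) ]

Since h = 1 makes numerator and denominator zero, (h - 1) divides both.
Cancelling it gives (4 - 3*h)/(-3*h - 3); now plug in h = 1 to get -1/6.

-1/6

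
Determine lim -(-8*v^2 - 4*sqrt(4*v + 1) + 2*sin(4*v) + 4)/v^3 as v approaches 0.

112/3

Substitution gives 0/0; apply L'Hôpital's rule 3 times.
After differentiating numerator and denominator 3 times the quotient is (-128*cos(4*v) - 96/(4*v + 1)^(5/2))/(-6); at v = 0 this is 112/3.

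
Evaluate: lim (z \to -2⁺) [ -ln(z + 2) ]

As z → -2⁺, z + 2 → 0⁺ and ln(z + 2) → −∞.
Multiplying by -1 gives ∞.

∞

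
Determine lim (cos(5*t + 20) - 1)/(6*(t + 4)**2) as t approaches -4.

-25/12

Direct substitution gives 0/0.
Apply L'Hôpital: lim (-5*sin(5*t + 20))/(12*t + 48), still 0/0.
After 2 applications of L'Hôpital's rule the quotient is (-25*cos(5*t + 20))/(12); substituting t = -4 gives -25/12.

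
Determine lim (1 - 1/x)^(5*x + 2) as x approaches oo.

e^(-5)

Let L be the limit and take ln: ln L = lim (5x + 2)·ln(1 - 1/x) = lim (5x + 2)·(-1/x + O(1/x²)) = -5.
Hence L = e^(-5).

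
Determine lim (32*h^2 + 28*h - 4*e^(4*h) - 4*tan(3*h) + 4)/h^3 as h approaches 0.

Substitution gives 0/0 (the numerator vanishes to order 3).
Expand each term to order h^3: the coefficient of h^3 in -4·tan(3h) is -36 and in -4·e^(4h) is -128/3.
Lower-order terms cancel with the polynomial part, so the numerator is (-236/3)·h^3 + o(h^3), and the limit is (-236/3)/(1) = -236/3.

-236/3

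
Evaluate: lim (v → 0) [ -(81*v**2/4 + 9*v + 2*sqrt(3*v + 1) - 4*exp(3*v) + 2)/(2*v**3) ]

Substitution gives 0/0; apply L'Hôpital's rule 3 times.
After differentiating numerator and denominator 3 times the quotient is (-108*e^(3*v) + 81/(4*(3*v + 1)^(5/2)))/(-12); at v = 0 this is 117/16.

117/16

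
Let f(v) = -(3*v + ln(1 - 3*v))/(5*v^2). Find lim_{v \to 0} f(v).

Direct substitution gives 0/0.
Apply L'Hôpital: lim (3 - 3/(1 - 3*v))/(-10*v), still 0/0.
After 2 applications of L'Hôpital's rule the quotient is (-9/(1 - 3*v)^2)/(-10); substituting v = 0 gives 9/10.

9/10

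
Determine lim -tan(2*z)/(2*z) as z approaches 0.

Substitution gives 0/0.
Since tan(u)/u → 1 as u → 0, tan(2z)/(2z) → 1 and the limit is 2/(-2) = -1.

-1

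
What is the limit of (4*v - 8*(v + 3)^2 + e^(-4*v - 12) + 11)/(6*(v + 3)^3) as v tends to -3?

-16/9

Direct substitution gives 0/0.
Apply L'Hôpital: lim (-16*v - 4*e^(-4*v - 12) - 44)/(18*(v + 3)^2), still 0/0.
Apply L'Hôpital: lim (16*e^(-4*v - 12) - 16)/(36*v + 108), still 0/0.
After 3 applications of L'Hôpital's rule the quotient is (-64*e^(-4*v - 12))/(36); substituting v = -3 gives -16/9.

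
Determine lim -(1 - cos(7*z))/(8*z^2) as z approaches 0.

-49/16

Substitution gives 0/0.
Use (1 − cos u)/u² → 1/2 with u = 7z: the limit is 7²/(2·(-8)) = -49/16.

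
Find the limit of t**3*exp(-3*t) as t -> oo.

Write as t^3/e^{3t}, an ∞/∞ form.
Exponential growth dominates any polynomial, so repeated L'Hôpital (or the standard result) gives 0.

0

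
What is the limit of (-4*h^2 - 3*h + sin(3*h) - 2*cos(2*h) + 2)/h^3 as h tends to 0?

Substitution gives 0/0 (the numerator vanishes to order 3).
Expand each term to order h^3: the coefficient of h^3 in -2·cos(2h) is 0 and in sin(3h) is -9/2.
Lower-order terms cancel with the polynomial part, so the numerator is (-9/2)·h^3 + o(h^3), and the limit is (-9/2)/(1) = -9/2.

-9/2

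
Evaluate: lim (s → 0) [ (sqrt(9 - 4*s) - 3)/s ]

Substitution gives 0/0. Multiply numerator and denominator by the conjugate √(9 - 4s) + √9.
The numerator becomes (9 - 4s) − 9 = -4s, so the expression simplifies to -4/(√(9 - 4s) + √9).
Letting s → 0 gives -4/(2√9) = -2/3.

-2/3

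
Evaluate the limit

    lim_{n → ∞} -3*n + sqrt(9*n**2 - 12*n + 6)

-2

This has the form ∞ − ∞. Multiply and divide by the conjugate √(9*n^2 - 12*n + 6) + 3n.
That gives (-12n + 6) / (√(9*n^2 - 12*n + 6) + 3n).
Divide numerator and denominator by n: the limit is -12/(2·3) = -2.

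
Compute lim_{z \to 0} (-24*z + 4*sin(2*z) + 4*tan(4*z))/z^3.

80

Substitution gives 0/0; apply L'Hôpital's rule 3 times.
After differentiating numerator and denominator 3 times the quotient is (-32*cos(2*z) + 1536*tan(4*z)^4 + 2048*tan(4*z)^2 + 512)/(6); at z = 0 this is 80.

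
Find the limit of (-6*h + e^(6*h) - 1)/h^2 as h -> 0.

18

Direct substitution gives 0/0.
Apply L'Hôpital: lim (6*e^(6*h) - 6)/(2*h), still 0/0.
After 2 applications of L'Hôpital's rule the quotient is (36*e^(6*h))/(2); substituting h = 0 gives 18.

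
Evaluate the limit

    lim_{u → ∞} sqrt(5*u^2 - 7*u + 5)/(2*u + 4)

√(5)/2

For large |u|, √(5*u^2 - 7*u + 5) ≈ √5·|u| and the denominator ≈ 2u.
Since u → +∞, |u| = u, giving √5/(2) = √(5)/2.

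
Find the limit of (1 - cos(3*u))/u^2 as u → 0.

9/2

Substitution gives 0/0.
Use (1 − cos θ)/θ² → 1/2 with θ = 3u: the limit is 3²/(2·1) = 9/2.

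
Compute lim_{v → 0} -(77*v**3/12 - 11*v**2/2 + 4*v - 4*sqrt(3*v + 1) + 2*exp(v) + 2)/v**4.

Substitution gives 0/0 (the numerator vanishes to order 4).
Expand each term to order v^4: the coefficient of v^4 in -4·√(1 + 3v) is 405/32 and in 2·e^(v) is 1/12.
Lower-order terms cancel with the polynomial part, so the numerator is (1223/96)·v^4 + o(v^4), and the limit is (1223/96)/(-1) = -1223/96.

-1223/96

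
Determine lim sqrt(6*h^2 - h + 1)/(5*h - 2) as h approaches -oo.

For large |h|, √(6*h^2 - h + 1) ≈ √6·|h| and the denominator ≈ 5h.
Since h → −∞, |h| = −h, giving −√6/(5) = -√(6)/5.

-√(6)/5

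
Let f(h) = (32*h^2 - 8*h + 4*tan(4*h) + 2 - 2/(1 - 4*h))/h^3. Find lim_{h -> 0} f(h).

Substitution gives 0/0 (the numerator vanishes to order 3).
Expand each term to order h^3: the coefficient of h^3 in -2·1/(1 - 4h) is -128 and in 4·tan(4h) is 256/3.
Lower-order terms cancel with the polynomial part, so the numerator is (-128/3)·h^3 + o(h^3), and the limit is (-128/3)/(1) = -128/3.

-128/3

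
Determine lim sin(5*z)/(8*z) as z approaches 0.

5/8

Substitution gives 0/0.
Write it as (5/8)·sin(5z)/(5z); since sin(u)/u → 1, the limit is 5/8.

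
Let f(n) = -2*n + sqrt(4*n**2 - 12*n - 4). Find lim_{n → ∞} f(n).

-3

An ∞ − ∞ form. Rationalising with the conjugate, the difference becomes (-12n - 4) / (√(4*n^2 - 12*n - 4) + 2n).
For large n the denominator behaves like 2·2n, so the quotient tends to -12/4 = -3.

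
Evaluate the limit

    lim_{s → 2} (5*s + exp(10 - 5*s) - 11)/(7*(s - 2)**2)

25/14

Direct substitution gives 0/0.
Apply L'Hôpital: lim (5 - 5*e^(10 - 5*s))/(14*s - 28), still 0/0.
After 2 applications of L'Hôpital's rule the quotient is (25*e^(10 - 5*s))/(14); substituting s = 2 gives 25/14.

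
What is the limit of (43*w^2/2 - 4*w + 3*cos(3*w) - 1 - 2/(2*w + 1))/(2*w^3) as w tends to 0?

8

Substitution gives 0/0; apply L'Hôpital's rule 3 times.
After differentiating numerator and denominator 3 times the quotient is (81*sin(3*w) + 96/(2*w + 1)^4)/(12); at w = 0 this is 8.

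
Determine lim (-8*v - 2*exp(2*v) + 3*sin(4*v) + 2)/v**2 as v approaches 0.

Substitution gives 0/0 (the numerator vanishes to order 2).
Expand each term to order v^2: the coefficient of v^2 in -2·e^(2v) is -4 and in 3·sin(4v) is 0.
Lower-order terms cancel with the polynomial part, so the numerator is (-4)·v^2 + o(v^2), and the limit is (-4)/(1) = -4.

-4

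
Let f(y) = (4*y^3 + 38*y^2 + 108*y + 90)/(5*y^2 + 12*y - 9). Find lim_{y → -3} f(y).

2/3

Direct substitution gives 0/0, so factor. Both numerator and denominator have (y + 3) as a factor.
After cancelling, the expression reduces to (4*y^2 + 26*y + 30)/(5*y - 3).
Substituting y = -3 gives 2/3.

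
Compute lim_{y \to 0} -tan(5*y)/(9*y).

-5/9

Substitution gives 0/0.
Since tan(u)/u → 1 as u → 0, tan(5y)/(5y) → 1 and the limit is 5/(-9) = -5/9.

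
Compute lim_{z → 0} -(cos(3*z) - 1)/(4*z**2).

9/8

Direct substitution gives 0/0.
Apply L'Hôpital: lim (-3*sin(3*z))/(-8*z), still 0/0.
After 2 applications of L'Hôpital's rule the quotient is (-9*cos(3*z))/(-8); substituting z = 0 gives 9/8.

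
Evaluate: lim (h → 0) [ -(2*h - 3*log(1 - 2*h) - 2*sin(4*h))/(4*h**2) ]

-3/2

Substitution gives 0/0 (the numerator vanishes to order 2).
Expand each term to order h^2: the coefficient of h^2 in -2·sin(4h) is 0 and in -3·ln(1 - 2h) is 6.
Lower-order terms cancel with the polynomial part, so the numerator is (6)·h^2 + o(h^2), and the limit is (6)/(-4) = -3/2.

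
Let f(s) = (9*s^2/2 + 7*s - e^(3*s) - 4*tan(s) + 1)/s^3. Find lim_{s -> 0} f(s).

Substitution gives 0/0 (the numerator vanishes to order 3).
Expand each term to order s^3: the coefficient of s^3 in -4·tan(s) is -4/3 and in −e^(3s) is -9/2.
Lower-order terms cancel with the polynomial part, so the numerator is (-35/6)·s^3 + o(s^3), and the limit is (-35/6)/(1) = -35/6.

-35/6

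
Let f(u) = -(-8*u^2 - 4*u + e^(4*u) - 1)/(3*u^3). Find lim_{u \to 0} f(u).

Direct substitution gives 0/0.
Apply L'Hôpital: lim (-16*u + 4*e^(4*u) - 4)/(-9*u^2), still 0/0.
Apply L'Hôpital: lim (16*e^(4*u) - 16)/(-18*u), still 0/0.
After 3 applications of L'Hôpital's rule the quotient is (64*e^(4*u))/(-18); substituting u = 0 gives -32/9.

-32/9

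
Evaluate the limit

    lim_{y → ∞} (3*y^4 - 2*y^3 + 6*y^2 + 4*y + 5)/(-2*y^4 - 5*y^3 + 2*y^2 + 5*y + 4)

-3/2

Numerator and denominator both have degree 4.
Dividing every term by y^4, all lower-order terms vanish and the limit is the ratio of leading coefficients, 3/(-2) = -3/2.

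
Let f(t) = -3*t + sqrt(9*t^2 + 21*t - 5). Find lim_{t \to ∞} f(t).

7/2

An ∞ − ∞ form. Rationalising with the conjugate, the difference becomes (21t - 5) / (√(9*t^2 + 21*t - 5) + 3t).
For large t the denominator behaves like 2·3t, so the quotient tends to 21/6 = 7/2.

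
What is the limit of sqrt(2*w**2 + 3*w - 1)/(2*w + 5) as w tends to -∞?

For large |w|, √(2*w^2 + 3*w - 1) ≈ √2·|w| and the denominator ≈ 2w.
Since w → −∞, |w| = −w, giving −√2/(2) = -√(2)/2.

-√(2)/2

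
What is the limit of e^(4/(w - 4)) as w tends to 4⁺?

∞

As w → 4⁺, 4/(w - 4) → +∞, so e^(4/(w - 4)) → ∞.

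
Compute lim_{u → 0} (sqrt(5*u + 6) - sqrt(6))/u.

Substitution gives 0/0. Multiply numerator and denominator by the conjugate √(6 + 5u) + √6.
The numerator becomes (6 + 5u) − 6 = 5u, so the expression simplifies to 5/(√(6 + 5u) + √6).
Letting u → 0 gives 5/(2√6) = 5*√(6)/12.

5*√(6)/12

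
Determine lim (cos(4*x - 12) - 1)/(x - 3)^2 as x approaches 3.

-8

Direct substitution gives 0/0.
Apply L'Hôpital: lim (-4*sin(4*x - 12))/(2*x - 6), still 0/0.
After 2 applications of L'Hôpital's rule the quotient is (-16*cos(4*x - 12))/(2); substituting x = 3 gives -8.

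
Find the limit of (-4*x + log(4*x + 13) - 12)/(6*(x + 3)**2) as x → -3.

-4/3

Direct substitution gives 0/0.
Apply L'Hôpital: lim (-4 + 4/(4*x + 13))/(12*x + 36), still 0/0.
After 2 applications of L'Hôpital's rule the quotient is (-16/(4*x + 13)^2)/(12); substituting x = -3 gives -4/3.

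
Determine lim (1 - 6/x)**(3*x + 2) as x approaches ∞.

e^(-18)

Let L be the limit and take ln: ln L = lim (3x + 2)·ln(1 - 6/x) = lim (3x + 2)·(-6/x + O(1/x²)) = -18.
Hence L = e^(-18).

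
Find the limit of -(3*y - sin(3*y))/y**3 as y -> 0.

-9/2

Direct substitution gives 0/0.
Apply L'Hôpital: lim (3 - 3*cos(3*y))/(-3*y^2), still 0/0.
Apply L'Hôpital: lim (9*sin(3*y))/(-6*y), still 0/0.
After 3 applications of L'Hôpital's rule the quotient is (27*cos(3*y))/(-6); substituting y = 0 gives -9/2.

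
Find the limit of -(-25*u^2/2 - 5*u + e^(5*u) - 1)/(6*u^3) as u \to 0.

-125/36

Direct substitution gives 0/0.
Apply L'Hôpital: lim (-25*u + 5*e^(5*u) - 5)/(-18*u^2), still 0/0.
Apply L'Hôpital: lim (25*e^(5*u) - 25)/(-36*u), still 0/0.
After 3 applications of L'Hôpital's rule the quotient is (125*e^(5*u))/(-36); substituting u = 0 gives -125/36.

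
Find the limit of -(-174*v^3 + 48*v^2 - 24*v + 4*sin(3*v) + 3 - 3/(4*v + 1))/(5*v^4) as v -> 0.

Substitution gives 0/0; apply L'Hôpital's rule 4 times.
After differentiating numerator and denominator 4 times the quotient is (324*sin(3*v) - 18432/(4*v + 1)^5)/(-120); at v = 0 this is 768/5.

768/5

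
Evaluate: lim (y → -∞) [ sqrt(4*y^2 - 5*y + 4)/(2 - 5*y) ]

2/5

For large |y|, √(4*y^2 - 5*y + 4) ≈ √4·|y| and the denominator ≈ -5y.
Since y → −∞, |y| = −y, giving −√4/(-5) = 2/5.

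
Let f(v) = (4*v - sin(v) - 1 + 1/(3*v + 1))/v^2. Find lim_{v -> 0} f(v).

Substitution gives 0/0 (the numerator vanishes to order 2).
Expand each term to order v^2: the coefficient of v^2 in −sin(v) is 0 and in 1/(1 + 3v) is 9.
Lower-order terms cancel with the polynomial part, so the numerator is (9)·v^2 + o(v^2), and the limit is (9)/(1) = 9.

9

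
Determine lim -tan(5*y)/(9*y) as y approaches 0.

Substitution gives 0/0.
Since tan(u)/u → 1 as u → 0, tan(5y)/(5y) → 1 and the limit is 5/(-9) = -5/9.

-5/9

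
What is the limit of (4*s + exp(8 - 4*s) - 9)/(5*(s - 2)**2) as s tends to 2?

8/5

Direct substitution gives 0/0.
Apply L'Hôpital: lim (4 - 4*e^(8 - 4*s))/(10*s - 20), still 0/0.
After 2 applications of L'Hôpital's rule the quotient is (16*e^(8 - 4*s))/(10); substituting s = 2 gives 8/5.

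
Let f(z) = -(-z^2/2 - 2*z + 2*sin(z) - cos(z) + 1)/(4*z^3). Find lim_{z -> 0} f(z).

Substitution gives 0/0 (the numerator vanishes to order 3).
Expand each term to order z^3: the coefficient of z^3 in −cos(z) is 0 and in 2·sin(z) is -1/3.
Lower-order terms cancel with the polynomial part, so the numerator is (-1/3)·z^3 + o(z^3), and the limit is (-1/3)/(-4) = 1/12.

1/12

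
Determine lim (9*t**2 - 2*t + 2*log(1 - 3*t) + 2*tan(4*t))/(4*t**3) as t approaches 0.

37/6

Substitution gives 0/0 (the numerator vanishes to order 3).
Expand each term to order t^3: the coefficient of t^3 in 2·tan(4t) is 128/3 and in 2·ln(1 - 3t) is -18.
Lower-order terms cancel with the polynomial part, so the numerator is (74/3)·t^3 + o(t^3), and the limit is (74/3)/(4) = 37/6.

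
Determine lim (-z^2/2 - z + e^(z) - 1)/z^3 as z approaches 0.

Direct substitution gives 0/0.
Apply L'Hôpital: lim (-z + e^(z) - 1)/(3*z^2), still 0/0.
Apply L'Hôpital: lim (e^(z) - 1)/(6*z), still 0/0.
After 3 applications of L'Hôpital's rule the quotient is (e^(z))/(6); substituting z = 0 gives 1/6.

1/6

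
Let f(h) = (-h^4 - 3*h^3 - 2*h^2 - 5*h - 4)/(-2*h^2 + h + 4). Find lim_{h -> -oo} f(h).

∞

The numerator has higher degree (4 > 2); the quotient behaves like (-1/(-2))·h^2 for large |h|.
As h → −∞ this diverges to ∞.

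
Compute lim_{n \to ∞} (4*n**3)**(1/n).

Base → ∞ and exponent → 0: an ∞^0 form.
Take logs: (1/n)·ln(4·n^3) = (ln 4 + 3·ln n)/n → 0.
So the limit is e^0 = 1.

1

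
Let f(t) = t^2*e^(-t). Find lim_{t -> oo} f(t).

0

Write as t^2/e^{1t}, an ∞/∞ form.
Exponential growth dominates any polynomial, so repeated L'Hôpital (or the standard result) gives 0.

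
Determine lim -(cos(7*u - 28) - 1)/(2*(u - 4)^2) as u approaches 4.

49/4

Direct substitution gives 0/0.
Apply L'Hôpital: lim (-7*sin(7*u - 28))/(16 - 4*u), still 0/0.
After 2 applications of L'Hôpital's rule the quotient is (-49*cos(7*u - 28))/(-4); substituting u = 4 gives 49/4.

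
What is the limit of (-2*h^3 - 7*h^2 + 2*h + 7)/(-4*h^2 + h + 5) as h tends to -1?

10/9

Direct substitution gives 0/0, so factor. Both numerator and denominator have (h + 1) as a factor.
After cancelling, the expression reduces to (-2*h^2 - 5*h + 7)/(5 - 4*h).
Substituting h = -1 gives 10/9.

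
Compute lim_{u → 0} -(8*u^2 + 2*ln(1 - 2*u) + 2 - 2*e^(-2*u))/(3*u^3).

Substitution gives 0/0 (the numerator vanishes to order 3).
Expand each term to order u^3: the coefficient of u^3 in 2·ln(1 - 2u) is -16/3 and in -2·e^(-2u) is 8/3.
Lower-order terms cancel with the polynomial part, so the numerator is (-8/3)·u^3 + o(u^3), and the limit is (-8/3)/(-3) = 8/9.

8/9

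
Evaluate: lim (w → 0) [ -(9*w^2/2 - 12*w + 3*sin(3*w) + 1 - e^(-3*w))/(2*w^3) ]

9/2

Substitution gives 0/0 (the numerator vanishes to order 3).
Expand each term to order w^3: the coefficient of w^3 in −e^(-3w) is 9/2 and in 3·sin(3w) is -27/2.
Lower-order terms cancel with the polynomial part, so the numerator is (-9)·w^3 + o(w^3), and the limit is (-9)/(-2) = 9/2.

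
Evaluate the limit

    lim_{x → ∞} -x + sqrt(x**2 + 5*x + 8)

An ∞ − ∞ form. Rationalising with the conjugate, the difference becomes (5x + 8) / (√(x^2 + 5*x + 8) + x).
For large x the denominator behaves like 2·x, so the quotient tends to 5/2 = 5/2.

5/2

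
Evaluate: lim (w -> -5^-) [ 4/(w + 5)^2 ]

As w → -5⁻, (w + 5) → 0⁻, so (w + 5)^2 → 0⁺ and 4/(w + 5)^2 → ∞.

∞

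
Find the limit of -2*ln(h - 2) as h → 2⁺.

∞

As h → 2⁺, h - 2 → 0⁺ and ln(h - 2) → −∞.
Multiplying by -2 gives ∞.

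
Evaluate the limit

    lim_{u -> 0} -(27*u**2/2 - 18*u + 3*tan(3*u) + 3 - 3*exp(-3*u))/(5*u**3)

-81/10

Substitution gives 0/0 (the numerator vanishes to order 3).
Expand each term to order u^3: the coefficient of u^3 in 3·tan(3u) is 27 and in -3·e^(-3u) is 27/2.
Lower-order terms cancel with the polynomial part, so the numerator is (81/2)·u^3 + o(u^3), and the limit is (81/2)/(-5) = -81/10.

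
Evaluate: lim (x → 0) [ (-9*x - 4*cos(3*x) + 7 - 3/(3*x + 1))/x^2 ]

-9

Substitution gives 0/0; apply L'Hôpital's rule 2 times.
After differentiating numerator and denominator 2 times the quotient is (36*cos(3*x) - 54/(3*x + 1)^3)/(2); at x = 0 this is -9.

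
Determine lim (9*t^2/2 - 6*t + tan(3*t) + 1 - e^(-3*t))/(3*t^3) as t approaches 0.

Substitution gives 0/0; apply L'Hôpital's rule 3 times.
After differentiating numerator and denominator 3 times the quotient is (27*(2*(3*tan(3*t)^2 + 1)*e^(3*t)/cos(3*t)^2 + 1)*e^(-3*t))/(18); at t = 0 this is 9/2.

9/2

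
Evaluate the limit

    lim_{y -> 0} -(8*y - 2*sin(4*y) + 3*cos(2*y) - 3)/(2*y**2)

Substitution gives 0/0; apply L'Hôpital's rule 2 times.
After differentiating numerator and denominator 2 times the quotient is (32*sin(4*y) - 12*cos(2*y))/(-4); at y = 0 this is 3.

3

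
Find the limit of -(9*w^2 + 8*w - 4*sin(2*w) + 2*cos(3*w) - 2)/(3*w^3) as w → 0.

Substitution gives 0/0 (the numerator vanishes to order 3).
Expand each term to order w^3: the coefficient of w^3 in -4·sin(2w) is 16/3 and in 2·cos(3w) is 0.
Lower-order terms cancel with the polynomial part, so the numerator is (16/3)·w^3 + o(w^3), and the limit is (16/3)/(-3) = -16/9.

-16/9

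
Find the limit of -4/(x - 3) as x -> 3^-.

As x → 3⁻, (x - 3) → 0⁻, so (x - 3)^1 → 0⁻ and -4/(x - 3)^1 → ∞.

∞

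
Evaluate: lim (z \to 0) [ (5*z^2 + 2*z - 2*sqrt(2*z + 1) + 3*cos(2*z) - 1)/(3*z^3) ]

Substitution gives 0/0 (the numerator vanishes to order 3).
Expand each term to order z^3: the coefficient of z^3 in 3·cos(2z) is 0 and in -2·√(1 + 2z) is -1.
Lower-order terms cancel with the polynomial part, so the numerator is (-1)·z^3 + o(z^3), and the limit is (-1)/(3) = -1/3.

-1/3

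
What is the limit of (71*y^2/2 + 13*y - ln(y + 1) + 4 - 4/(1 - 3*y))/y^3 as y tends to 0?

Substitution gives 0/0 (the numerator vanishes to order 3).
Expand each term to order y^3: the coefficient of y^3 in −ln(1 + y) is -1/3 and in -4·1/(1 - 3y) is -108.
Lower-order terms cancel with the polynomial part, so the numerator is (-325/3)·y^3 + o(y^3), and the limit is (-325/3)/(1) = -325/3.

-325/3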